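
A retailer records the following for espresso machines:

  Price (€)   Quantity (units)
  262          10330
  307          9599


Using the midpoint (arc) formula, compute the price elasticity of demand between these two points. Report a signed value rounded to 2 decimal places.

%ΔQ = (9599 − 10330) / [(10330 + 9599)/2] = -731/9964.5 = -0.073360…
%ΔP = (307 − 262) / [(262 + 307)/2] = 45/284.5 = 0.158172…
Arc Ed = %ΔQ / %ΔP = (-731/9964.5) / (45/284.5) = -0.4638…

-0.46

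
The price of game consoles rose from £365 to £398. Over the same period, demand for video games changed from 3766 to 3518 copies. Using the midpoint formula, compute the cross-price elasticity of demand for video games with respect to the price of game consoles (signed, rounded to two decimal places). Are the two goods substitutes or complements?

%ΔQ_{video games} = (3518 − 3766)/avg = -248/3642 = -0.068094…
%ΔP_{game consoles} = (398 − 365)/avg = 33/381.5 = 0.086500…
E_cross = (-248/3642) / (33/381.5) = -0.7872…
E_cross < 0 ⇒ the goods are complements.

-0.79; complements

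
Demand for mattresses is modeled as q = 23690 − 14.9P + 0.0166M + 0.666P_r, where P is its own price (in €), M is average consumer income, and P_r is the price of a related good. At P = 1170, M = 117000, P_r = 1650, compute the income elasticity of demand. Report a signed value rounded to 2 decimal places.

At the given values, q = 23690 − 14.9(1170) + 0.0166(117000) + 0.666(1650) = 9298.1.
∂q/∂M = 0.0166.
E = (0.0166) × (117000/9298.1) = 0.2088…

0.21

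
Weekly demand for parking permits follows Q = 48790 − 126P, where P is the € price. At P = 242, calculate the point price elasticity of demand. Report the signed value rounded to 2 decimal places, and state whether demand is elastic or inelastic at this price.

dQ/dP = −126. At P = 242, Q = 48790 − 126(242) = 18298.
Ed = (dQ/dP)·(P/Q) = −126 × (242/18298) = -1.6664…
|Ed| = 1.67 > 1, so demand is elastic.

-1.67; elastic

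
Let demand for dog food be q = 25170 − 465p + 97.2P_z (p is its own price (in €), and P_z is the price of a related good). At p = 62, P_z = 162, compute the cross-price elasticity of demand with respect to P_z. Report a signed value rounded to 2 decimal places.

1.30

At the given values, q = 25170 − 465(62) + 97.2(162) = 12086.4.
∂q/∂P_z = 97.2.
E = (97.2) × (162/12086.4) = 1.3028…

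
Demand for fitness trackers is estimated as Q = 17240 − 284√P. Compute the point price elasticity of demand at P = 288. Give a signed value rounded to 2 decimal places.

-0.19

dQ/dP = −284/(2√P) = -8.36743. At P = 288, Q = 12420.4.
Ed = (dQ/dP)·(P/Q) = (-8.36743) × (288/12420.4) = -0.1940…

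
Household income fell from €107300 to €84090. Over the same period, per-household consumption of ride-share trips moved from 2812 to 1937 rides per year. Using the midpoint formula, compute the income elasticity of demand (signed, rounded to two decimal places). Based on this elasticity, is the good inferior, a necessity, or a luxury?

1.52; luxury

%ΔQ = (1937 − 2812)/[( 2812 + 1937)/2] = -875/2374.5 = -0.368498…
%ΔIncome = (84090 − 107300)/[( 107300 + 84090)/2] = -23210/95695 = -0.242541…
E_income = (-875/2374.5) / (-23210/95695) = 1.5193…
E_income > 1 ⇒ normal good, luxury.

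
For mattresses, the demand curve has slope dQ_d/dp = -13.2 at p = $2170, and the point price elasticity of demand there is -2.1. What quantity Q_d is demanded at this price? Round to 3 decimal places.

Ed = (dQ_d/dp)·(p/Q_d) ⇒ Q_d = (dQ_d/dp)·p/Ed = (-13.2)·2170/(-2.1) = 13640

13640.000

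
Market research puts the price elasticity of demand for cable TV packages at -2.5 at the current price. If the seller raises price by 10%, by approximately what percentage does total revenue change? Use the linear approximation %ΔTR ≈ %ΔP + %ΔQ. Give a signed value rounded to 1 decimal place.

%ΔQ ≈ Ed × %ΔP = (-2.5) × (+10%) = -25.0000%
%ΔTR ≈ %ΔP + %ΔQ = (+10%) + (-25.0000%) = -15.0000%

-15.0%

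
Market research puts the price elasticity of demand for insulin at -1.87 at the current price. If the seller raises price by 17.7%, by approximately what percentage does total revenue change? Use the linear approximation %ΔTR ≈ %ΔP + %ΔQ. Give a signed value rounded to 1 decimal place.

%ΔQ ≈ Ed × %ΔP = (-1.87) × (+17.7%) = -33.0990%
%ΔTR ≈ %ΔP + %ΔQ = (+17.7%) + (-33.0990%) = -15.3990%

-15.4%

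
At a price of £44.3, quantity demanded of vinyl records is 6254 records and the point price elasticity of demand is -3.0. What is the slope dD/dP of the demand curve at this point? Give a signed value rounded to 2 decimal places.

Ed = (dD/dP)·(P/D) ⇒ dD/dP = Ed·D/P = (-3.0)·6254/44.3 = -423.5214…

-423.52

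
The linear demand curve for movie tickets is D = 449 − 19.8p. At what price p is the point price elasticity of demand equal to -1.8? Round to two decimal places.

Ed = −19.8p/(449 − 19.8p). Set this equal to -1.8:
19.8p = 1.8·(449 − 19.8p) ⇒ 19.8p(1 + 1.8) = 1.8·449
p = 1.8·449 / (19.8·2.8) = 14.5779…

14.58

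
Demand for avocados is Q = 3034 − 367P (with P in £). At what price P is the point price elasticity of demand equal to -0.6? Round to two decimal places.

3.10

Ed = −367P/(3034 − 367P). Set this equal to -0.6:
367P = 0.6·(3034 − 367P) ⇒ 367P(1 + 0.6) = 0.6·3034
P = 0.6·3034 / (367·1.6) = 3.1001…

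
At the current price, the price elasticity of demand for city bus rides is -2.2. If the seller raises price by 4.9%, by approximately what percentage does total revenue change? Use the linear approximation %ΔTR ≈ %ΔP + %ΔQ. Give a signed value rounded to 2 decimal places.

-5.88%

%ΔQ ≈ Ed × %ΔP = (-2.2) × (+4.9%) = -10.7800%
%ΔTR ≈ %ΔP + %ΔQ = (+4.9%) + (-10.7800%) = -5.8800%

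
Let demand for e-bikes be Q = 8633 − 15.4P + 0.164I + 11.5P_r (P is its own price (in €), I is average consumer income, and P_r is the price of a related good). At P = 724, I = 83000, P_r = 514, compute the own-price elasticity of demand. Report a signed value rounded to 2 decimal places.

At the given values, Q = 8633 − 15.4(724) + 0.164(83000) + 11.5(514) = 17006.4.
∂Q/∂P = −15.4.
E = (-15.4) × (724/17006.4) = -0.6556…

-0.66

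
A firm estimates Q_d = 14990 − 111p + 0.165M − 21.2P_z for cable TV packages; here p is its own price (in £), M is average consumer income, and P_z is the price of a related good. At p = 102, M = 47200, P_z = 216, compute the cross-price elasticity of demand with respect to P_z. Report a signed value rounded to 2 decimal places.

-0.67

At the given values, Q_d = 14990 − 111(102) + 0.165(47200) − 21.2(216) = 6876.8.
∂Q_d/∂P_z = -21.2.
E = (-21.2) × (216/6876.8) = -0.6658…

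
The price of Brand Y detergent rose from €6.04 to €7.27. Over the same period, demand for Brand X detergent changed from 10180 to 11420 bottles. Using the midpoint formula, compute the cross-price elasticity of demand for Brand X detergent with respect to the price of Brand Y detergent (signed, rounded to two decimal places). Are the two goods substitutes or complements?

%ΔQ_{Brand X detergent} = (11420 − 10180)/avg = 1240/10800 = 0.114814…
%ΔP_{Brand Y detergent} = (7.27 − 6.04)/avg = 1.23/6.655 = 0.184823…
E_cross = (1240/10800) / (1.23/6.655) = 0.6212…
E_cross > 0 ⇒ the goods are substitutes.

0.62; substitutes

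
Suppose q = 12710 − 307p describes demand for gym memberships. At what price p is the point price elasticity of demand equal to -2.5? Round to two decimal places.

29.57

Ed = −307p/(12710 − 307p). Set this equal to -2.5:
307p = 2.5·(12710 − 307p) ⇒ 307p(1 + 2.5) = 2.5·12710
p = 2.5·12710 / (307·3.5) = 29.5718…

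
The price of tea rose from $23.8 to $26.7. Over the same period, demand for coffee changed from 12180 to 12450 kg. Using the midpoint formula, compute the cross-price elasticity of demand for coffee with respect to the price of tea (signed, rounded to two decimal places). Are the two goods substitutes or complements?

0.19; substitutes

%ΔQ_{coffee} = (12450 − 12180)/avg = 270/12315 = 0.021924…
%ΔP_{tea} = (26.7 − 23.8)/avg = 2.9/25.25 = 0.114851…
E_cross = (270/12315) / (2.9/25.25) = 0.1908…
E_cross > 0 ⇒ the goods are substitutes.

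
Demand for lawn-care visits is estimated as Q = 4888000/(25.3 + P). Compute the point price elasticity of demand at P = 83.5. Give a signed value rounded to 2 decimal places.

dQ/dP = −4888000/(25.3 + P)² = -412.927. At P = 83.5, Q = 44926.5.
Ed = (dQ/dP)·(P/Q) = (-412.927) × (83.5/44926.5) = -0.7674…

-0.77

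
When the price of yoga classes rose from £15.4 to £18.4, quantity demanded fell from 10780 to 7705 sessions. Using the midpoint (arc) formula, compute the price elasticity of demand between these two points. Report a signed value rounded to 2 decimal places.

%ΔQ = (7705 − 10780) / [(10780 + 7705)/2] = -3075/9242.5 = -0.332702…
%ΔP = (18.4 − 15.4) / [(15.4 + 18.4)/2] = 3/16.9 = 0.177514…
Arc Ed = %ΔQ / %ΔP = (-3075/9242.5) / (3/16.9) = -1.8742…

-1.87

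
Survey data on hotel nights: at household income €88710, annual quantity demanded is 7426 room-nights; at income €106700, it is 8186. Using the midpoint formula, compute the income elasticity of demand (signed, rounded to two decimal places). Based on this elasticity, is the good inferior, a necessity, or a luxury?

0.53; necessity

%ΔQ = (8186 − 7426)/[( 7426 + 8186)/2] = 760/7806 = 0.097361…
%ΔIncome = (106700 − 88710)/[( 88710 + 106700)/2] = 17990/97705 = 0.184125…
E_income = (760/7806) / (17990/97705) = 0.5287…
0 < E_income < 1 ⇒ normal good, necessity.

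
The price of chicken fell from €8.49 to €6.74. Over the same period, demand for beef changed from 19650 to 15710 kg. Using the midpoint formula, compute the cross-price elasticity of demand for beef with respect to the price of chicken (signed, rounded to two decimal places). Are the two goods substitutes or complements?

0.97; substitutes

%ΔQ_{beef} = (15710 − 19650)/avg = -3940/17680 = -0.222850…
%ΔP_{chicken} = (6.74 − 8.49)/avg = -1.75/7.615 = -0.229809…
E_cross = (-3940/17680) / (-1.75/7.615) = 0.9697…
E_cross > 0 ⇒ the goods are substitutes.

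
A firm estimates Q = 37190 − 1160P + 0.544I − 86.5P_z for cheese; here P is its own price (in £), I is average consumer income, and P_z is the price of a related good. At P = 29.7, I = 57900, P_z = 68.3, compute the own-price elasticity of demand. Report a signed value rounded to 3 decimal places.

At the given values, Q = 37190 − 1160(29.7) + 0.544(57900) − 86.5(68.3) = 28327.65.
∂Q/∂P = −1160.
E = (-1160) × (29.7/28327.65) = -1.21619…

-1.216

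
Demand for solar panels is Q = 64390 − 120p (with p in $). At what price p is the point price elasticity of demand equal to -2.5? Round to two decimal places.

383.27

Ed = −120p/(64390 − 120p). Set this equal to -2.5:
120p = 2.5·(64390 − 120p) ⇒ 120p(1 + 2.5) = 2.5·64390
p = 2.5·64390 / (120·3.5) = 383.2738…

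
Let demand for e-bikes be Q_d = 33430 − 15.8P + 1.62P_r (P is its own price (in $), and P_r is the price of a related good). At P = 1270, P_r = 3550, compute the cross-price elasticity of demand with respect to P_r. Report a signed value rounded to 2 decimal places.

0.30

At the given values, Q_d = 33430 − 15.8(1270) + 1.62(3550) = 19115.
∂Q_d/∂P_r = 1.62.
E = (1.62) × (3550/19115) = 0.3008…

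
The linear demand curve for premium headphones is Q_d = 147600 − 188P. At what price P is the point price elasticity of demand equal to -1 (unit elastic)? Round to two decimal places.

392.55

Ed = −188P/(147600 − 188P). Set this equal to -1:
188P = 1·(147600 − 188P) ⇒ 188P(1 + 1) = 1·147600
P = 1·147600 / (188·2) = 392.5531…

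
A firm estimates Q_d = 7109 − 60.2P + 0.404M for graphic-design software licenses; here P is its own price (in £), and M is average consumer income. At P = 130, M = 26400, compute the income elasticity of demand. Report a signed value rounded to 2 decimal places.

At the given values, Q_d = 7109 − 60.2(130) + 0.404(26400) = 9948.6.
∂Q_d/∂M = 0.404.
E = (0.404) × (26400/9948.6) = 1.0720…

1.07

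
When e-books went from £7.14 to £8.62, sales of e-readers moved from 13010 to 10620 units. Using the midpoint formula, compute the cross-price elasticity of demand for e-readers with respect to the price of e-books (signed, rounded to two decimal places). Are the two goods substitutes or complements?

%ΔQ_{e-readers} = (10620 − 13010)/avg = -2390/11815 = -0.202285…
%ΔP_{e-books} = (8.62 − 7.14)/avg = 1.48/7.88 = 0.187817…
E_cross = (-2390/11815) / (1.48/7.88) = -1.0770…
E_cross < 0 ⇒ the goods are complements.

-1.08; complements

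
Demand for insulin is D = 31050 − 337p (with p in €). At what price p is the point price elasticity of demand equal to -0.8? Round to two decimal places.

Ed = −337p/(31050 − 337p). Set this equal to -0.8:
337p = 0.8·(31050 − 337p) ⇒ 337p(1 + 0.8) = 0.8·31050
p = 0.8·31050 / (337·1.8) = 40.9495…

40.95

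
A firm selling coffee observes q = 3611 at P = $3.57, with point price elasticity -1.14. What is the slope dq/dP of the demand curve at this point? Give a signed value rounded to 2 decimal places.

-1153.09

Ed = (dq/dP)·(P/q) ⇒ dq/dP = Ed·q/P = (-1.14)·3611/3.57 = -1153.0924…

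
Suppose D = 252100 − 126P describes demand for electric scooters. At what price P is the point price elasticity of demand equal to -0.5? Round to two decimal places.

666.93

Ed = −126P/(252100 − 126P). Set this equal to -0.5:
126P = 0.5·(252100 − 126P) ⇒ 126P(1 + 0.5) = 0.5·252100
P = 0.5·252100 / (126·1.5) = 666.9312…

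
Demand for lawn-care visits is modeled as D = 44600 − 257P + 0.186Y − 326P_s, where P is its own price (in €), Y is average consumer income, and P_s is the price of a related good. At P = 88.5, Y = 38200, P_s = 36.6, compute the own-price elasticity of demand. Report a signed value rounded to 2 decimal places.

-1.34

At the given values, D = 44600 − 257(88.5) + 0.186(38200) − 326(36.6) = 17029.1.
∂D/∂P = −257.
E = (-257) × (88.5/17029.1) = -1.3356…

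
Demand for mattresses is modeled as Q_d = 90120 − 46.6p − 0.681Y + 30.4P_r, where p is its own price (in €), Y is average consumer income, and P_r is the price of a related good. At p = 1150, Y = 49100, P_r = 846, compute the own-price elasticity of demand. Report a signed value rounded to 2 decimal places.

-1.86

At the given values, Q_d = 90120 − 46.6(1150) − 0.681(49100) + 30.4(846) = 28811.3.
∂Q_d/∂p = −46.6.
E = (-46.6) × (1150/28811.3) = -1.8600…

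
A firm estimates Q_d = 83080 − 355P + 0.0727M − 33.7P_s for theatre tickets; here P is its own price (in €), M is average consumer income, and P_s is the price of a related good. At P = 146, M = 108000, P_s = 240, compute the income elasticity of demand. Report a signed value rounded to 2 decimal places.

0.25

At the given values, Q_d = 83080 − 355(146) + 0.0727(108000) − 33.7(240) = 31013.6.
∂Q_d/∂M = 0.0727.
E = (0.0727) × (108000/31013.6) = 0.2531…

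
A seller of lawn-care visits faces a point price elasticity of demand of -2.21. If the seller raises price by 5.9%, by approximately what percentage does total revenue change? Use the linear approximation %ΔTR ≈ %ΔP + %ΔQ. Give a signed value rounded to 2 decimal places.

-7.14%

%ΔQ ≈ Ed × %ΔP = (-2.21) × (+5.9%) = -13.0390%
%ΔTR ≈ %ΔP + %ΔQ = (+5.9%) + (-13.0390%) = -7.1390%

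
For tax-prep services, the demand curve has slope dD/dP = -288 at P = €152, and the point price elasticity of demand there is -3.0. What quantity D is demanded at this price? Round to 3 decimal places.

14592.000

Ed = (dD/dP)·(P/D) ⇒ D = (dD/dP)·P/Ed = (-288)·152/(-3.0) = 14592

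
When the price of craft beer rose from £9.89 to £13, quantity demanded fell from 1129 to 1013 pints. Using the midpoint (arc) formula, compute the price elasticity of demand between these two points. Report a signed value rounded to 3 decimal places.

-0.399

%ΔQ = (1013 − 1129) / [(1129 + 1013)/2] = -116/1071 = -0.108309…
%ΔP = (13 − 9.89) / [(9.89 + 13)/2] = 3.11/11.445 = 0.271734…
Arc Ed = %ΔQ / %ΔP = (-116/1071) / (3.11/11.445) = -0.39858…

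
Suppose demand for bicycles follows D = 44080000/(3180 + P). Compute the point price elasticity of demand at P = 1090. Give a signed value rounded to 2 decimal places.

dD/dP = −44080000/(3180 + P)² = -2.41761. At P = 1090, D = 10323.2.
Ed = (dD/dP)·(P/D) = (-2.41761) × (1090/10323.2) = -0.2552…

-0.26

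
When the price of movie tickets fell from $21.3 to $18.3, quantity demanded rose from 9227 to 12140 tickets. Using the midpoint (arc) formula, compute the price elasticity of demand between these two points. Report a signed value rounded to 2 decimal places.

-1.80

%ΔQ = (12140 − 9227) / [(9227 + 12140)/2] = 2913/10683.5 = 0.272663…
%ΔP = (18.3 − 21.3) / [(21.3 + 18.3)/2] = -3/19.8 = -0.151515…
Arc Ed = %ΔQ / %ΔP = (2913/10683.5) / (-3/19.8) = -1.7995…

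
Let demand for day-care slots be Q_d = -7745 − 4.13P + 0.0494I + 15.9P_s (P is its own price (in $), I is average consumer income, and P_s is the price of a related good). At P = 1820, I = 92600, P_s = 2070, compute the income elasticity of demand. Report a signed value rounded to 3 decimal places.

0.206

At the given values, Q_d = -7745 − 4.13(1820) + 0.0494(92600) + 15.9(2070) = 22225.84.
∂Q_d/∂I = 0.0494.
E = (0.0494) × (92600/22225.84) = 0.20581…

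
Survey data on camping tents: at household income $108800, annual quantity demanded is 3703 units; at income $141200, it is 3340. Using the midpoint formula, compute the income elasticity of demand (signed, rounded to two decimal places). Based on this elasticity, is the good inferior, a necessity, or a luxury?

%ΔQ = (3340 − 3703)/[( 3703 + 3340)/2] = -363/3521.5 = -0.103081…
%ΔIncome = (141200 − 108800)/[( 108800 + 141200)/2] = 32400/125000 = 0.2592
E_income = (-363/3521.5) / (32400/125000) = -0.3976…
E_income < 0 ⇒ inferior good.

-0.40; inferior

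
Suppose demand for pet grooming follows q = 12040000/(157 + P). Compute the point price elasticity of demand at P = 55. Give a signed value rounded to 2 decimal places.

-0.26

dq/dP = −12040000/(157 + P)² = -267.889. At P = 55, q = 56792.5.
Ed = (dq/dP)·(P/q) = (-267.889) × (55/56792.5) = -0.2594…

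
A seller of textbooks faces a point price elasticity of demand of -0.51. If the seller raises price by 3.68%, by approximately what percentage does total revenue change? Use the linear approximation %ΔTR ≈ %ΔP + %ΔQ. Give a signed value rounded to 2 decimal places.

%ΔQ ≈ Ed × %ΔP = (-0.51) × (+3.68%) = -1.8768%
%ΔTR ≈ %ΔP + %ΔQ = (+3.68%) + (-1.8768%) = +1.8032%

+1.80%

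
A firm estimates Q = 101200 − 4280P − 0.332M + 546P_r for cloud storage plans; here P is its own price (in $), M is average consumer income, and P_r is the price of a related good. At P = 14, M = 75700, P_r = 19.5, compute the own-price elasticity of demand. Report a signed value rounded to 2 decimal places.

-2.24

At the given values, Q = 101200 − 4280(14) − 0.332(75700) + 546(19.5) = 26794.6.
∂Q/∂P = −4280.
E = (-4280) × (14/26794.6) = -2.2362…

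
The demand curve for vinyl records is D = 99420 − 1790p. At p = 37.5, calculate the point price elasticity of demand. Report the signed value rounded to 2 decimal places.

dD/dp = −1790. At p = 37.5, D = 99420 − 1790(37.5) = 32295.
Ed = (dD/dp)·(p/D) = −1790 × (37.5/32295) = -2.0784…

-2.08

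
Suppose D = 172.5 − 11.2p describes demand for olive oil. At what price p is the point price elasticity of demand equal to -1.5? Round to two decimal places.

9.24

Ed = −11.2p/(172.5 − 11.2p). Set this equal to -1.5:
11.2p = 1.5·(172.5 − 11.2p) ⇒ 11.2p(1 + 1.5) = 1.5·172.5
p = 1.5·172.5 / (11.2·2.5) = 9.2410…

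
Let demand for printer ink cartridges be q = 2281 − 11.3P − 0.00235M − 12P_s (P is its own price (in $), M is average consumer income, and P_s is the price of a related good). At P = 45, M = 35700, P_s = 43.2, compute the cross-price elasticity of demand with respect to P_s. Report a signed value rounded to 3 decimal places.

At the given values, q = 2281 − 11.3(45) − 0.00235(35700) − 12(43.2) = 1170.205.
∂q/∂P_s = -12.
E = (-12) × (43.2/1170.205) = -0.44299…

-0.443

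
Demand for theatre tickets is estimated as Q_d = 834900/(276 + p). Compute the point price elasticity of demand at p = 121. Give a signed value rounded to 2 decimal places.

-0.30

dQ_d/dp = −834900/(276 + p)² = -5.29729. At p = 121, Q_d = 2103.02.
Ed = (dQ_d/dp)·(p/Q_d) = (-5.29729) × (121/2103.02) = -0.3047…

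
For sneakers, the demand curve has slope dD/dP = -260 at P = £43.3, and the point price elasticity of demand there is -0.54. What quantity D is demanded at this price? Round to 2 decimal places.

Ed = (dD/dP)·(P/D) ⇒ D = (dD/dP)·P/Ed = (-260)·43.3/(-0.54) = 20848.1481…

20848.15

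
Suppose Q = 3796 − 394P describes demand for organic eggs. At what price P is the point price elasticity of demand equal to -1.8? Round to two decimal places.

Ed = −394P/(3796 − 394P). Set this equal to -1.8:
394P = 1.8·(3796 − 394P) ⇒ 394P(1 + 1.8) = 1.8·3796
P = 1.8·3796 / (394·2.8) = 6.1936…

6.19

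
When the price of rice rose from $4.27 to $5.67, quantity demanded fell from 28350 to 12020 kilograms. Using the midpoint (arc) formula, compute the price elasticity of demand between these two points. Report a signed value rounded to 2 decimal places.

%ΔQ = (12020 − 28350) / [(28350 + 12020)/2] = -16330/20185 = -0.809016…
%ΔP = (5.67 − 4.27) / [(4.27 + 5.67)/2] = 1.4/4.97 = 0.281690…
Arc Ed = %ΔQ / %ΔP = (-16330/20185) / (1.4/4.97) = -2.8720…

-2.87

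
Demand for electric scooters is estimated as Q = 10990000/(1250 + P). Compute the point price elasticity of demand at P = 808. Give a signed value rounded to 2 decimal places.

-0.39

dQ/dP = −10990000/(1250 + P)² = -2.59482. At P = 808, Q = 5340.14.
Ed = (dQ/dP)·(P/Q) = (-2.59482) × (808/5340.14) = -0.3926…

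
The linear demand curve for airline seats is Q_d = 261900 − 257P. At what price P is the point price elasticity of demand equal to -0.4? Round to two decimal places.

Ed = −257P/(261900 − 257P). Set this equal to -0.4:
257P = 0.4·(261900 − 257P) ⇒ 257P(1 + 0.4) = 0.4·261900
P = 0.4·261900 / (257·1.4) = 291.1617…

291.16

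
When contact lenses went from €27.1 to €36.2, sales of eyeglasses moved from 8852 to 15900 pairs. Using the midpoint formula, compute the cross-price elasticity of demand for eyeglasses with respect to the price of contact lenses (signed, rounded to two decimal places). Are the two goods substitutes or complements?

%ΔQ_{eyeglasses} = (15900 − 8852)/avg = 7048/12376 = 0.569489…
%ΔP_{contact lenses} = (36.2 − 27.1)/avg = 9.1/31.65 = 0.287519…
E_cross = (7048/12376) / (9.1/31.65) = 1.9806…
E_cross > 0 ⇒ the goods are substitutes.

1.98; substitutes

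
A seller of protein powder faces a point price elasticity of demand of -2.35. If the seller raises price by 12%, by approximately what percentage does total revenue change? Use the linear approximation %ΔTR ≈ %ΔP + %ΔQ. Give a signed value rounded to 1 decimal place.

-16.2%

%ΔQ ≈ Ed × %ΔP = (-2.35) × (+12%) = -28.2000%
%ΔTR ≈ %ΔP + %ΔQ = (+12%) + (-28.2000%) = -16.2000%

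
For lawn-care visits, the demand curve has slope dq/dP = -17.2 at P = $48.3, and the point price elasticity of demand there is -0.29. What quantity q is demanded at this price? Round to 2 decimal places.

2864.69

Ed = (dq/dP)·(P/q) ⇒ q = (dq/dP)·P/Ed = (-17.2)·48.3/(-0.29) = 2864.6896…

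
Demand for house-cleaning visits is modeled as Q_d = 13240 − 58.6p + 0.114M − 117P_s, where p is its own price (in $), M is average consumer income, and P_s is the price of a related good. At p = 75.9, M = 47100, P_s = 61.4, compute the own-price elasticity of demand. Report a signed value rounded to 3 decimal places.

At the given values, Q_d = 13240 − 58.6(75.9) + 0.114(47100) − 117(61.4) = 6977.86.
∂Q_d/∂p = −58.6.
E = (-58.6) × (75.9/6977.86) = -0.63740…

-0.637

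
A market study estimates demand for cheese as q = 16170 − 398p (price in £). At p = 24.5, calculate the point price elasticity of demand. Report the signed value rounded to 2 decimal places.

-1.52

dq/dp = −398. At p = 24.5, q = 16170 − 398(24.5) = 6419.
Ed = (dq/dp)·(p/q) = −398 × (24.5/6419) = -1.5190…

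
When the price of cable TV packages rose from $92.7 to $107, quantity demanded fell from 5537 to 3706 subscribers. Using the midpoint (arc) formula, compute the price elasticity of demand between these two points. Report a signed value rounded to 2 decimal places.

%ΔQ = (3706 − 5537) / [(5537 + 3706)/2] = -1831/4621.5 = -0.396191…
%ΔP = (107 − 92.7) / [(92.7 + 107)/2] = 14.3/99.85 = 0.143214…
Arc Ed = %ΔQ / %ΔP = (-1831/4621.5) / (14.3/99.85) = -2.7664…

-2.77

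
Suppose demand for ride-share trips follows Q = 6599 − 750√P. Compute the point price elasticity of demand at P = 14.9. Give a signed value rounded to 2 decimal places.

-0.39

dQ/dP = −750/(2√P) = -97.149. At P = 14.9, Q = 3703.96.
Ed = (dQ/dP)·(P/Q) = (-97.149) × (14.9/3703.96) = -0.3908…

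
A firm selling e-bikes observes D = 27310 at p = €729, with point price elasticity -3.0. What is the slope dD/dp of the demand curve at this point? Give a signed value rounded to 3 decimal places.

-112.387

Ed = (dD/dp)·(p/D) ⇒ dD/dp = Ed·D/p = (-3.0)·27310/729 = -112.38683…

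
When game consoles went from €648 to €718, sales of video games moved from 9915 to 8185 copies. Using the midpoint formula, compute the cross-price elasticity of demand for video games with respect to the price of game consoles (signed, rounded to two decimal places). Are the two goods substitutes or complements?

%ΔQ_{video games} = (8185 − 9915)/avg = -1730/9050 = -0.191160…
%ΔP_{game consoles} = (718 − 648)/avg = 70/683 = 0.102489…
E_cross = (-1730/9050) / (70/683) = -1.8651…
E_cross < 0 ⇒ the goods are complements.

-1.87; complements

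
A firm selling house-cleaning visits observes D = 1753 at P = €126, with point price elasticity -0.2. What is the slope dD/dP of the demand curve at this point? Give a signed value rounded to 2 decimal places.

-2.78

Ed = (dD/dP)·(P/D) ⇒ dD/dP = Ed·D/P = (-0.2)·1753/126 = -2.7825…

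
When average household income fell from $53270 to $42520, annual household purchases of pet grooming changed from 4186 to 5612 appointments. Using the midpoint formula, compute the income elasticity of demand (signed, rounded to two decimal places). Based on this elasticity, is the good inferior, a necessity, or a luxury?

%ΔQ = (5612 − 4186)/[( 4186 + 5612)/2] = 1426/4899 = 0.291079…
%ΔIncome = (42520 − 53270)/[( 53270 + 42520)/2] = -10750/47895 = -0.224449…
E_income = (1426/4899) / (-10750/47895) = -1.2968…
E_income < 0 ⇒ inferior good.

-1.30; inferior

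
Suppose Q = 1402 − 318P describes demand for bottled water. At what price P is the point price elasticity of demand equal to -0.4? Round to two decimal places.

1.26

Ed = −318P/(1402 − 318P). Set this equal to -0.4:
318P = 0.4·(1402 − 318P) ⇒ 318P(1 + 0.4) = 0.4·1402
P = 0.4·1402 / (318·1.4) = 1.2596…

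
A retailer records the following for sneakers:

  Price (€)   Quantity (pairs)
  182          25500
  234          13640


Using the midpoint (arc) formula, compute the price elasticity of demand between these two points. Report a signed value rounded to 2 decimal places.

-2.42

%ΔQ = (13640 − 25500) / [(25500 + 13640)/2] = -11860/19570 = -0.606029…
%ΔP = (234 − 182) / [(182 + 234)/2] = 52/208 = 0.25
Arc Ed = %ΔQ / %ΔP = (-11860/19570) / (52/208) = -2.4241…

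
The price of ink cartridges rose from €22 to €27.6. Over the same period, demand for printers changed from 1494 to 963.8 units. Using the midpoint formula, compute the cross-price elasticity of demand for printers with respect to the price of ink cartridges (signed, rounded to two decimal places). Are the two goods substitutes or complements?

-1.91; complements

%ΔQ_{printers} = (963.8 − 1494)/avg = -530.2/1228.9 = -0.431442…
%ΔP_{ink cartridges} = (27.6 − 22)/avg = 5.6/24.8 = 0.225806…
E_cross = (-530.2/1228.9) / (5.6/24.8) = -1.9106…
E_cross < 0 ⇒ the goods are complements.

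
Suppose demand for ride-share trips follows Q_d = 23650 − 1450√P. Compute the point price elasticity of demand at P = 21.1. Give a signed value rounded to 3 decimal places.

-0.196

dQ_d/dP = −1450/(2√P) = -157.833. At P = 21.1, Q_d = 16989.5.
Ed = (dQ_d/dP)·(P/Q_d) = (-157.833) × (21.1/16989.5) = -0.19601…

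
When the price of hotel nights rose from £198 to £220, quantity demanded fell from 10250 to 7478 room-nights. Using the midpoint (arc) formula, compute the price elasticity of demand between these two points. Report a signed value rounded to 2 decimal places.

%ΔQ = (7478 − 10250) / [(10250 + 7478)/2] = -2772/8864 = -0.312725…
%ΔP = (220 − 198) / [(198 + 220)/2] = 22/209 = 0.105263…
Arc Ed = %ΔQ / %ΔP = (-2772/8864) / (22/209) = -2.9708…

-2.97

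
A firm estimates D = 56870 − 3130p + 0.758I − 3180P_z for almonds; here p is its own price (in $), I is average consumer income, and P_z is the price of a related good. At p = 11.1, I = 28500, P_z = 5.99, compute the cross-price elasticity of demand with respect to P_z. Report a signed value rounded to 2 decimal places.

At the given values, D = 56870 − 3130(11.1) + 0.758(28500) − 3180(5.99) = 24681.8.
∂D/∂P_z = -3180.
E = (-3180) × (5.99/24681.8) = -0.7717…

-0.77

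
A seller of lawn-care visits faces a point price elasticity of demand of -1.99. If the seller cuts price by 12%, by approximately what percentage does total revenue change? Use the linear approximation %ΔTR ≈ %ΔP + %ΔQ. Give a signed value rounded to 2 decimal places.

+11.88%

%ΔQ ≈ Ed × %ΔP = (-1.99) × (-12%) = +23.8800%
%ΔTR ≈ %ΔP + %ΔQ = (-12%) + (+23.8800%) = +11.8800%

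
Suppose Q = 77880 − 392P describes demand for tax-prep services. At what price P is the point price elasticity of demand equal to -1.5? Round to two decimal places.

119.20

Ed = −392P/(77880 − 392P). Set this equal to -1.5:
392P = 1.5·(77880 − 392P) ⇒ 392P(1 + 1.5) = 1.5·77880
P = 1.5·77880 / (392·2.5) = 119.2040…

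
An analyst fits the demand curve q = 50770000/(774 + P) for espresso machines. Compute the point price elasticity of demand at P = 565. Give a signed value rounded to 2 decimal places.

-0.42

dq/dP = −50770000/(774 + P)² = -28.3169. At P = 565, q = 37916.4.
Ed = (dq/dP)·(P/q) = (-28.3169) × (565/37916.4) = -0.4219…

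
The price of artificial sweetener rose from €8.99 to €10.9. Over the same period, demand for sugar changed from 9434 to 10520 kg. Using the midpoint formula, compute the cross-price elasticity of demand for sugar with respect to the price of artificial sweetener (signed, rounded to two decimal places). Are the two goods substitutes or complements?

0.57; substitutes

%ΔQ_{sugar} = (10520 − 9434)/avg = 1086/9977 = 0.108850…
%ΔP_{artificial sweetener} = (10.9 − 8.99)/avg = 1.91/9.945 = 0.192056…
E_cross = (1086/9977) / (1.91/9.945) = 0.5667…
E_cross > 0 ⇒ the goods are substitutes.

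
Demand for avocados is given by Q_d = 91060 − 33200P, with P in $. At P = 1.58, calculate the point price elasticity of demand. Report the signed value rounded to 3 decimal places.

dQ_d/dP = −33200. At P = 1.58, Q_d = 91060 − 33200(1.58) = 38604.
Ed = (dQ_d/dP)·(P/Q_d) = −33200 × (1.58/38604) = -1.35882…

-1.359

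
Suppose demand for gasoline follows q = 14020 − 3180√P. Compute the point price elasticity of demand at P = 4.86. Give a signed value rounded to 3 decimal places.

dq/dP = −3180/(2√P) = -721.239. At P = 4.86, q = 7009.56.
Ed = (dq/dP)·(P/q) = (-721.239) × (4.86/7009.56) = -0.50006…

-0.500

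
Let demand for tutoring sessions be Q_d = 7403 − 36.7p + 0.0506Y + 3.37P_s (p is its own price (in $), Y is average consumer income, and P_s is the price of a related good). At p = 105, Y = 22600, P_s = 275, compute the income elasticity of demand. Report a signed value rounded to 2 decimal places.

At the given values, Q_d = 7403 − 36.7(105) + 0.0506(22600) + 3.37(275) = 5619.81.
∂Q_d/∂Y = 0.0506.
E = (0.0506) × (22600/5619.81) = 0.2034…

0.20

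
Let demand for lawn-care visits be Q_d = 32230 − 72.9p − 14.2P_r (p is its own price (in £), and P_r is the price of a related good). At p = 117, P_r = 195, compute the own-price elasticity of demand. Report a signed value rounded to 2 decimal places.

At the given values, Q_d = 32230 − 72.9(117) − 14.2(195) = 20931.7.
∂Q_d/∂p = −72.9.
E = (-72.9) × (117/20931.7) = -0.4074…

-0.41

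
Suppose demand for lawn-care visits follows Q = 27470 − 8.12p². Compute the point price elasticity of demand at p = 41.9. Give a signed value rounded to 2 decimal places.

dQ/dp = −2·8.12·p = -680.456. At p = 41.9, Q = 13214.4468.
Ed = (dQ/dp)·(p/Q) = (-680.456) × (41.9/13214.4468) = -2.1575…

-2.16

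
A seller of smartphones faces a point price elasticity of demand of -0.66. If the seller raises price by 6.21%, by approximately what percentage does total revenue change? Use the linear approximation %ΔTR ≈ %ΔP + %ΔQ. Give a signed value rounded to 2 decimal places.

%ΔQ ≈ Ed × %ΔP = (-0.66) × (+6.21%) = -4.0986%
%ΔTR ≈ %ΔP + %ΔQ = (+6.21%) + (-4.0986%) = +2.1114%

+2.11%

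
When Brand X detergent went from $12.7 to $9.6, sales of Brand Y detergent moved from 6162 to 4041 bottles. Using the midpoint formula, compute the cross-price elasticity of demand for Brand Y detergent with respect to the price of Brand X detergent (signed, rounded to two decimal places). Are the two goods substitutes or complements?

%ΔQ_{Brand Y detergent} = (4041 − 6162)/avg = -2121/5101.5 = -0.415760…
%ΔP_{Brand X detergent} = (9.6 − 12.7)/avg = -3.1/11.15 = -0.278026…
E_cross = (-2121/5101.5) / (-3.1/11.15) = 1.4953…
E_cross > 0 ⇒ the goods are substitutes.

1.50; substitutes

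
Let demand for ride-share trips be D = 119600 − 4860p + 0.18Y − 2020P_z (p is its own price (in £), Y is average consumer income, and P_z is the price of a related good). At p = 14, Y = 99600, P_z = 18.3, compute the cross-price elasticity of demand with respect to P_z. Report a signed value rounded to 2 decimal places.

At the given values, D = 119600 − 4860(14) + 0.18(99600) − 2020(18.3) = 32522.
∂D/∂P_z = -2020.
E = (-2020) × (18.3/32522) = -1.1366…

-1.14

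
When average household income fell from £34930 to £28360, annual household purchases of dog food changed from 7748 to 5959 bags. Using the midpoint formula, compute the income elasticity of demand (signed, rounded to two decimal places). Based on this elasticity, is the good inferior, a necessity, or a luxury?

%ΔQ = (5959 − 7748)/[( 7748 + 5959)/2] = -1789/6853.5 = -0.261034…
%ΔIncome = (28360 − 34930)/[( 34930 + 28360)/2] = -6570/31645 = -0.207615…
E_income = (-1789/6853.5) / (-6570/31645) = 1.2572…
E_income > 1 ⇒ normal good, luxury.

1.26; luxury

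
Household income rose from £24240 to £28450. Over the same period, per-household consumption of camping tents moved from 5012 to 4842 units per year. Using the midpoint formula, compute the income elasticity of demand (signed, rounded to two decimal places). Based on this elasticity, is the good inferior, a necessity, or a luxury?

-0.22; inferior

%ΔQ = (4842 − 5012)/[( 5012 + 4842)/2] = -170/4927 = -0.034503…
%ΔIncome = (28450 − 24240)/[( 24240 + 28450)/2] = 4210/26345 = 0.159802…
E_income = (-170/4927) / (4210/26345) = -0.2159…
E_income < 0 ⇒ inferior good.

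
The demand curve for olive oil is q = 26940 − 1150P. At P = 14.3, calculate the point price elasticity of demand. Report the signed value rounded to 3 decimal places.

dq/dP = −1150. At P = 14.3, q = 26940 − 1150(14.3) = 10495.
Ed = (dq/dP)·(P/q) = −1150 × (14.3/10495) = -1.56693…

-1.567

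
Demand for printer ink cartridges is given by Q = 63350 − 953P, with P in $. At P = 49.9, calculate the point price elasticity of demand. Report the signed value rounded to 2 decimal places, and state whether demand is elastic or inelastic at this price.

-3.01; elastic

dQ/dP = −953. At P = 49.9, Q = 63350 − 953(49.9) = 15795.3.
Ed = (dQ/dP)·(P/Q) = −953 × (49.9/15795.3) = -3.0106…
|Ed| = 3.01 > 1, so demand is elastic.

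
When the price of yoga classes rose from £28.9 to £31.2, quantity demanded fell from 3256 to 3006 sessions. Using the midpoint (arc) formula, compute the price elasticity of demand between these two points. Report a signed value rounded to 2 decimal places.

-1.04

%ΔQ = (3006 − 3256) / [(3256 + 3006)/2] = -250/3131 = -0.079846…
%ΔP = (31.2 − 28.9) / [(28.9 + 31.2)/2] = 2.3/30.05 = 0.076539…
Arc Ed = %ΔQ / %ΔP = (-250/3131) / (2.3/30.05) = -1.0432…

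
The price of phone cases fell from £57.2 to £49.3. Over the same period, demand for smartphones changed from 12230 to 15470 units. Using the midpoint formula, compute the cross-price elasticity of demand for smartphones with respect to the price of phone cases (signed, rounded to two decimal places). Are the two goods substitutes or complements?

%ΔQ_{smartphones} = (15470 − 12230)/avg = 3240/13850 = 0.233935…
%ΔP_{phone cases} = (49.3 − 57.2)/avg = -7.9/53.25 = -0.148356…
E_cross = (3240/13850) / (-7.9/53.25) = -1.5768…
E_cross < 0 ⇒ the goods are complements.

-1.58; complements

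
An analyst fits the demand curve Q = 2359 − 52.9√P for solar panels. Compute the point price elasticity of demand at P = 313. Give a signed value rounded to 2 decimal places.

-0.33

dQ/dP = −52.9/(2√P) = -1.49504. At P = 313, Q = 1423.1.
Ed = (dQ/dP)·(P/Q) = (-1.49504) × (313/1423.1) = -0.3288…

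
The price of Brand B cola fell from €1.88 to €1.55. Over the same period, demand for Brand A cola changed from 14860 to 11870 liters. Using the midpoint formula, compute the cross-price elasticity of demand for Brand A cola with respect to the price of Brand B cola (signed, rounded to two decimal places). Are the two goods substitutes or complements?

1.16; substitutes

%ΔQ_{Brand A cola} = (11870 − 14860)/avg = -2990/13365 = -0.223718…
%ΔP_{Brand B cola} = (1.55 − 1.88)/avg = -0.33/1.715 = -0.192419…
E_cross = (-2990/13365) / (-0.33/1.715) = 1.1626…
E_cross > 0 ⇒ the goods are substitutes.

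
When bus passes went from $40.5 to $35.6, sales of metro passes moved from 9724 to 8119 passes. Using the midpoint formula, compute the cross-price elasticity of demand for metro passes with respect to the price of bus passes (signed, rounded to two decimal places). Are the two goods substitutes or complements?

%ΔQ_{metro passes} = (8119 − 9724)/avg = -1605/8921.5 = -0.179902…
%ΔP_{bus passes} = (35.6 − 40.5)/avg = -4.9/38.05 = -0.128777…
E_cross = (-1605/8921.5) / (-4.9/38.05) = 1.3969…
E_cross > 0 ⇒ the goods are substitutes.

1.40; substitutes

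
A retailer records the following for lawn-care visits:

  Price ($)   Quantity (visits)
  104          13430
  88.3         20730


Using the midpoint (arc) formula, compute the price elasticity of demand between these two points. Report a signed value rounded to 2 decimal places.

%ΔQ = (20730 − 13430) / [(13430 + 20730)/2] = 7300/17080 = 0.427400…
%ΔP = (88.3 − 104) / [(104 + 88.3)/2] = -15.7/96.15 = -0.163286…
Arc Ed = %ΔQ / %ΔP = (7300/17080) / (-15.7/96.15) = -2.6174…

-2.62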